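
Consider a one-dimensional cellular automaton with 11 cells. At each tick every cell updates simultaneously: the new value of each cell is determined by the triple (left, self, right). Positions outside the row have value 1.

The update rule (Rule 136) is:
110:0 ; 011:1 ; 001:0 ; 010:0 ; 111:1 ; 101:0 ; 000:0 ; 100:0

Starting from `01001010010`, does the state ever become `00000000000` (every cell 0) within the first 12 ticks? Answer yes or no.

yes

00000000000
all cells are 0 at tick 1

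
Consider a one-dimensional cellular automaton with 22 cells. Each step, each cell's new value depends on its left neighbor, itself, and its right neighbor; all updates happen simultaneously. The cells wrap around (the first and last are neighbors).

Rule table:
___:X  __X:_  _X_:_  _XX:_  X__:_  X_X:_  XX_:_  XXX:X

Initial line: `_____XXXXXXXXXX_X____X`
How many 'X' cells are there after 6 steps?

6

_XXX__XXXXXXXX____XX__
__X____XXXXXX__XX____X
____XX__XXXX______XX__
XXX______XX__XXXX____X
XX__XXXX______XX__XX__
_____XX__XXXX_________
count of X: 6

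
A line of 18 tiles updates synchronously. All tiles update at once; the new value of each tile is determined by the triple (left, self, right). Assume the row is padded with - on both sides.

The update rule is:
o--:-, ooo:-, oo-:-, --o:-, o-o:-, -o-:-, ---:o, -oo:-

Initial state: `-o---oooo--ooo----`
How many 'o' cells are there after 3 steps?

4

---o-----------ooo
oo---ooooooooo----
---o-----------ooo
count of o: 4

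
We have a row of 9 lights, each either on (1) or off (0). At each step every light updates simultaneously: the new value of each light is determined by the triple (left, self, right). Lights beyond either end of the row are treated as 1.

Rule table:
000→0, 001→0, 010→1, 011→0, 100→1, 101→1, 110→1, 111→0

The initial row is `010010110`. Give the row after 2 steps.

001101100

111011011
001101100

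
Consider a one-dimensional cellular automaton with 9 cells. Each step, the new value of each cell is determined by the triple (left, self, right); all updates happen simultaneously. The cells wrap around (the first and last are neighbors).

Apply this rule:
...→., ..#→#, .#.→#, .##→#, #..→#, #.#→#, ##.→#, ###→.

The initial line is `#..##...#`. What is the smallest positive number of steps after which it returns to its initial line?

6

######.##
.....###.
....##.##
#..######
####.....
#..##...#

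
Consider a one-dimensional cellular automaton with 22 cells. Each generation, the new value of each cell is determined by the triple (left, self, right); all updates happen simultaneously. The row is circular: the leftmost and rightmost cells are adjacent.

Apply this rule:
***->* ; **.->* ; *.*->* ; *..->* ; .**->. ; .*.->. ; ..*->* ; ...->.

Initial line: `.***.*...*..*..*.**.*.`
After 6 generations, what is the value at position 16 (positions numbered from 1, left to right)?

*

*.***.*.*.**.**.*.**.*
**.***.*.*.**.**.*.**.
.**.***.*.*.**.**.*.**
*.**.***.*.*.**.**.*.*
**.**.***.*.*.**.**.*.
.**.**.***.*.*.**.**.*
position 16 holds *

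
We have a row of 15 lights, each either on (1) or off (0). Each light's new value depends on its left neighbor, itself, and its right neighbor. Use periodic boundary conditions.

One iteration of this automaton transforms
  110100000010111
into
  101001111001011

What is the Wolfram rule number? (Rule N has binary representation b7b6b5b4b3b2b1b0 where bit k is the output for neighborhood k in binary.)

position 0: 111 → 1  (bit 7 = 1)
position 1: 110 → 0  (bit 6 = 0)
position 2: 101 → 1  (bit 5 = 1)
position 4: 100 → 0  (bit 4 = 0)
position 12: 011 → 0  (bit 3 = 0)
position 3: 010 → 0  (bit 2 = 0)
position 9: 001 → 0  (bit 1 = 0)
position 5: 000 → 1  (bit 0 = 1)
bits b7..b0 = 10100001 = 161

161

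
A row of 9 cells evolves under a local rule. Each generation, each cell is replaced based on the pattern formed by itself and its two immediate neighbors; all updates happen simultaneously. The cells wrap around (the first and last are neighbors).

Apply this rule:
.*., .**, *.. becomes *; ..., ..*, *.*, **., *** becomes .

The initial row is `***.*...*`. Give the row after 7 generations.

.*..*.*.*

....**..*
*...*.*.*
.*..*.*.*
.**.*.*.*
.*..*.*.*  (repeats generation 3; period 2)
generation 7: .*..*.*.*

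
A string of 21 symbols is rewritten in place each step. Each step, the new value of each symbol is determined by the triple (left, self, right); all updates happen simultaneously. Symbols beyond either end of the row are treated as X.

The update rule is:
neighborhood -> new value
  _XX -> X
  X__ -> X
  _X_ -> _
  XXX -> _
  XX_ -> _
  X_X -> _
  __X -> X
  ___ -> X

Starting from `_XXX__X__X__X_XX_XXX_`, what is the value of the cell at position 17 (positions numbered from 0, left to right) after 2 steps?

_

_X__XX_XX_XX__X__X___
__XXX__X__X_XX_XX_XXX
position 17 holds _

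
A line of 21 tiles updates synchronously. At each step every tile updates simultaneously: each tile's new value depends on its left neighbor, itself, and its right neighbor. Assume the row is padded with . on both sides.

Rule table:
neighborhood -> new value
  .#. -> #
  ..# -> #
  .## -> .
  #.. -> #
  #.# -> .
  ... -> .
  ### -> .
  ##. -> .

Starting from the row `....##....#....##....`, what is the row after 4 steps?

step 1: ...#..#..###..#..#...
step 2: ..#######...#######..
step 3: .#.......#.#.......#.
step 4: ###.....##.##.....###

###.....##.##.....###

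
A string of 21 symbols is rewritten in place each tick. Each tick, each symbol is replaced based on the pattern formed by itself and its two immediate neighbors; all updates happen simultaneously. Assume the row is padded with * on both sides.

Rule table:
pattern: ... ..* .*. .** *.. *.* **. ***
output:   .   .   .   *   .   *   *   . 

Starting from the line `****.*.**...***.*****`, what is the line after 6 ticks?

......**.............

tick 1: ...**.***...*.***....
tick 2: ...****.*....**.*....
tick 3: ...*..**.....***.....
tick 4: ......**.....*.*.....
tick 5: ......**......*......
tick 6: ......**.............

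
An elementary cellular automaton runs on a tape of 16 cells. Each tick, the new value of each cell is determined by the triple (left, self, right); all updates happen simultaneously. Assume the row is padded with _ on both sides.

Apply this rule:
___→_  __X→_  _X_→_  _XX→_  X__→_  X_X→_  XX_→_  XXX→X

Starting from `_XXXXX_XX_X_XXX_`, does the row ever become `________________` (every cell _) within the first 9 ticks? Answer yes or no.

yes

__XXX________X__
___X____________
________________
all cells are _ at tick 3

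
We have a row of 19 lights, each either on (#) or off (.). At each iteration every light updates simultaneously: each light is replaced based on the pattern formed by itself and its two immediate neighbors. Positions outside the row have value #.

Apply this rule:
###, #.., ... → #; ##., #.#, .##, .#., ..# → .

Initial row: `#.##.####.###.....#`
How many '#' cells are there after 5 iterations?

9

iteration 1: ......##...#.####..
iteration 2: #####...##....##.#.
iteration 3: ####.##...###......
iteration 4: ###....##..#.#####.
iteration 5: ##.###...#....###..
count of #: 9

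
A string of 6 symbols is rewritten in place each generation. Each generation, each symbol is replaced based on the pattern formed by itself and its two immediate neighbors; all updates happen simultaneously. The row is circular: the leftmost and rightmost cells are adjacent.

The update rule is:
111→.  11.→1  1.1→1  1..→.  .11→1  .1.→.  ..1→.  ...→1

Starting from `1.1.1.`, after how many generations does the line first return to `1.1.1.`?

2

generation 1: .1.1.1
generation 2: 1.1.1.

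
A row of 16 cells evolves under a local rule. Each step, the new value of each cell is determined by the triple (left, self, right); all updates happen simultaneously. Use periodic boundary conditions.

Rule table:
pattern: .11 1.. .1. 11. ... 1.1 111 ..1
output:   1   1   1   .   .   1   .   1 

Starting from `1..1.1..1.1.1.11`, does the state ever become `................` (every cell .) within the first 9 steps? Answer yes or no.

no

.11111111111111.
11.............1
..1...........11
1111.........11.
1...1.......11.1
.1.111.....11.11
1111..1...11.11.
1...1111.11.11.1
.1.11...11.11.11
step 9 is .1.11...11.11.11, still not uniform .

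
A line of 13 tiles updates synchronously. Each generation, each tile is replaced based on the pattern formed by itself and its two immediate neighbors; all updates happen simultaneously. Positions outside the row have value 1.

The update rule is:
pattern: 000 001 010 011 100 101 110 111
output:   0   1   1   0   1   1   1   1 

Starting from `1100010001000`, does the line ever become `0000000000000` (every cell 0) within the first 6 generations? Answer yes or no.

1110111011101
1111011101110
1111101110111
1111110111011
1111111011101
1111111101110
generation 6 is 1111111101110, still not uniform 0

no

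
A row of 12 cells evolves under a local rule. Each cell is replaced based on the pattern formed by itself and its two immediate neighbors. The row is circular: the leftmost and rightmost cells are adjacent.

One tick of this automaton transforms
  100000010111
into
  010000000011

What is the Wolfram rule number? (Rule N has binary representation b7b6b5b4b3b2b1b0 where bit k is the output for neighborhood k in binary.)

144

position 10: 111 → 1  (bit 7 = 1)
position 0: 110 → 0  (bit 6 = 0)
position 8: 101 → 0  (bit 5 = 0)
position 1: 100 → 1  (bit 4 = 1)
position 9: 011 → 0  (bit 3 = 0)
position 7: 010 → 0  (bit 2 = 0)
position 6: 001 → 0  (bit 1 = 0)
position 2: 000 → 0  (bit 0 = 0)
bits b7..b0 = 10010000 = 144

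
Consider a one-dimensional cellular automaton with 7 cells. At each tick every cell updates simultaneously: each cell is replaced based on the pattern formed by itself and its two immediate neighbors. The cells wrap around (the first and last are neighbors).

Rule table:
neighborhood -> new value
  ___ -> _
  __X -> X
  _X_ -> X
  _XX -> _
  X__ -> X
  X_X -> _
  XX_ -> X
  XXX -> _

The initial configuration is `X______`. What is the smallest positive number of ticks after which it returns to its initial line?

4

tick 1: XX____X
tick 2: _XX__X_
tick 3: X_XXXXX
tick 4: X______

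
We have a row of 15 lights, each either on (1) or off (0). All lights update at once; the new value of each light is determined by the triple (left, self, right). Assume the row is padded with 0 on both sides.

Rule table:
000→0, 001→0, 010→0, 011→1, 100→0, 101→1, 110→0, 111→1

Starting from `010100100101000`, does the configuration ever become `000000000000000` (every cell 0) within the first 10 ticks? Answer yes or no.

yes

001000000010000
000000000000000
all cells are 0 at tick 2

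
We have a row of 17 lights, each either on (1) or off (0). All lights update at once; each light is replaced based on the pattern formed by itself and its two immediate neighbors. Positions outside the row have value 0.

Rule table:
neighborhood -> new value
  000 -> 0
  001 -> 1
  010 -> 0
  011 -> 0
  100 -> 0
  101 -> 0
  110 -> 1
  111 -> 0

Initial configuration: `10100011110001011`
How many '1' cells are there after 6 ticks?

00000100010010001
00001000100100010
00010001001000100
00100010010001000
01000100100010000
10001001000100000
count of 1: 4

4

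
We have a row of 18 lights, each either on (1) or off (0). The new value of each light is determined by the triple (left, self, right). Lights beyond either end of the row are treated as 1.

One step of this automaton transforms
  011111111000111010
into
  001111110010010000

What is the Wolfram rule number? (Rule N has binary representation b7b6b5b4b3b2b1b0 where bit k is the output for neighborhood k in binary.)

129

position 2: 111 → 1  (bit 7 = 1)
position 8: 110 → 0  (bit 6 = 0)
position 0: 101 → 0  (bit 5 = 0)
position 9: 100 → 0  (bit 4 = 0)
position 1: 011 → 0  (bit 3 = 0)
position 16: 010 → 0  (bit 2 = 0)
position 11: 001 → 0  (bit 1 = 0)
position 10: 000 → 1  (bit 0 = 1)
bits b7..b0 = 10000001 = 129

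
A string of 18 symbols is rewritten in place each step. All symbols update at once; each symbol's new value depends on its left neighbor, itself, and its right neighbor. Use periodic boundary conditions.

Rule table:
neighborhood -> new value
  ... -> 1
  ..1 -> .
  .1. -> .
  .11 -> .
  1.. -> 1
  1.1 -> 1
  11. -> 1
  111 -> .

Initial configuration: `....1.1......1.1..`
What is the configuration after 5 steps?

.11..111..11..111.

111..1.11111..1.11
..11..1....11..1..
1..11..111..11..11
11..11...11..11...
.11..111..11..111.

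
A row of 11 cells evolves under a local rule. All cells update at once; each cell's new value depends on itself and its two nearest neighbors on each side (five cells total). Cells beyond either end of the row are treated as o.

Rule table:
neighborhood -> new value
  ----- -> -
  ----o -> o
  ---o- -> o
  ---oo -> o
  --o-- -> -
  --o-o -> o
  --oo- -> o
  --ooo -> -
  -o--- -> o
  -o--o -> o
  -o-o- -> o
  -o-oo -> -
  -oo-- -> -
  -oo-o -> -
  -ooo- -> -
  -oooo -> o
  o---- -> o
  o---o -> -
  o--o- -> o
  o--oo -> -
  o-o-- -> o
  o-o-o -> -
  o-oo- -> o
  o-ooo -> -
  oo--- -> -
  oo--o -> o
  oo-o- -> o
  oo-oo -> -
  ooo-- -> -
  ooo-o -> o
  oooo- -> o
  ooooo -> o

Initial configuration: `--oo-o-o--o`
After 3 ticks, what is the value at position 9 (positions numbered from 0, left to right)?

o-o-o-ooo--
oo-o-----o-
oooooo-ooo-
position 9 holds o

o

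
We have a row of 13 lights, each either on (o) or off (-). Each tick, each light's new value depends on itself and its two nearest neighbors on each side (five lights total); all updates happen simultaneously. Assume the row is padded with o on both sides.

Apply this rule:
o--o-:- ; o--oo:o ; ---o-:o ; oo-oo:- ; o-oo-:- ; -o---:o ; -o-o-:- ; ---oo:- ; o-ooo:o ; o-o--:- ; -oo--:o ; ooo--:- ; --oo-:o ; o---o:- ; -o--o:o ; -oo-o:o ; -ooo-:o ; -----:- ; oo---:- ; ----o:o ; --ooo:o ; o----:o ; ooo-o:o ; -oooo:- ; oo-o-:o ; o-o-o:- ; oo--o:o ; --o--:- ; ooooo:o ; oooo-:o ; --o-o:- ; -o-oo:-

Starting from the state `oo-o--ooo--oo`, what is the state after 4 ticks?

ooo---o--ooo-

ooo-oooo-ooo-
ooo-o-oo-ooo-
oooo---o-ooo-
ooo---o--ooo-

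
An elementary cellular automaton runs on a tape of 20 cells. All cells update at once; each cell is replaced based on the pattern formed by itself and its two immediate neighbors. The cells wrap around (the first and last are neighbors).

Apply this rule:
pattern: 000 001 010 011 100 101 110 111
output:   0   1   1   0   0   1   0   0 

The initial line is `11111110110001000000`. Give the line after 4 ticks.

tick 1: 00000001000011000001
tick 2: 00000011000100000011
tick 3: 00000100001100000100
tick 4: 00001100010000001100

00001100010000001100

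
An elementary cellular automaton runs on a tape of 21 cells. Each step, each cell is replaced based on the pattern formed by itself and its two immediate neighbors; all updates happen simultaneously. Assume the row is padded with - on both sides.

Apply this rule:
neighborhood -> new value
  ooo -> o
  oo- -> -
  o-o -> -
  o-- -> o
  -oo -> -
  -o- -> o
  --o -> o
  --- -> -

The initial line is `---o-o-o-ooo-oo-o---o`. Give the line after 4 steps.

step 1: --oo-o-o--o-----oo-oo
step 2: -o---o-ooooo---o-----
step 3: ooo-oo--ooo-o-ooo----
step 4: -o----oo-o--o--o-o---

-o----oo-o--o--o-o---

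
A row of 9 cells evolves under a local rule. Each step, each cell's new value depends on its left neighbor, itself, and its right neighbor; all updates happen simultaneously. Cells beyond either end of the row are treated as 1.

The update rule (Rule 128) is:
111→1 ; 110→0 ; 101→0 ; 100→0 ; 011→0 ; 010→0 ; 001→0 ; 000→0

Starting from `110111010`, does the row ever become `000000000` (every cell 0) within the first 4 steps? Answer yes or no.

100010000
000000000
all cells are 0 at step 2

yes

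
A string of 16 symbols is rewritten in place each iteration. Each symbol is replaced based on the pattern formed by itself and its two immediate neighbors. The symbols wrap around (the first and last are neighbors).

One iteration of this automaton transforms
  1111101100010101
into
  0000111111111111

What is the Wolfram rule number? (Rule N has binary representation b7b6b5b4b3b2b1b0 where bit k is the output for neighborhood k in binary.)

position 0: 111 → 0  (bit 7 = 0)
position 4: 110 → 1  (bit 6 = 1)
position 5: 101 → 1  (bit 5 = 1)
position 8: 100 → 1  (bit 4 = 1)
position 6: 011 → 1  (bit 3 = 1)
position 11: 010 → 1  (bit 2 = 1)
position 10: 001 → 1  (bit 1 = 1)
position 9: 000 → 1  (bit 0 = 1)
bits b7..b0 = 01111111 = 127

127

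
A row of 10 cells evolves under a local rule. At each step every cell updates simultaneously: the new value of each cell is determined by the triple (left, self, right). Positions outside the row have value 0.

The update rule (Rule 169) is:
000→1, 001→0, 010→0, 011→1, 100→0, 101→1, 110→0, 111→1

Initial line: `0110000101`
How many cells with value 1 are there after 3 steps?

0100110010
0000100000
1110001111
count of 1: 7

7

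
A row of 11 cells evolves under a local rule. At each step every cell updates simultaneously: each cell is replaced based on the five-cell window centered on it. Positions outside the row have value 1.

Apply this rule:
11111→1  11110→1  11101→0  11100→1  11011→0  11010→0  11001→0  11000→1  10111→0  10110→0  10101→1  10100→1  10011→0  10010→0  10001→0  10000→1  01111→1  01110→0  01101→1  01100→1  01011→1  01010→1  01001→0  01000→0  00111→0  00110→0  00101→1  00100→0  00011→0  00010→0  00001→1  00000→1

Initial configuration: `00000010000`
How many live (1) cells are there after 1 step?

11111000110
count of 1: 7

7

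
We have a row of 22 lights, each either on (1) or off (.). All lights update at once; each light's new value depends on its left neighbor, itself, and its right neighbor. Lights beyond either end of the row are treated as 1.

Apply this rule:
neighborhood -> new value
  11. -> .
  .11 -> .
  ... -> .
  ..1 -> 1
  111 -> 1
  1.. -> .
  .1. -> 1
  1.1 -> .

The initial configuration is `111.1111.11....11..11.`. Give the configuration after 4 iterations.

11...11.......1...1...
1...1........11..11..1
...11.......1...1...1.
..1........11..11..11.

..1........11..11..11.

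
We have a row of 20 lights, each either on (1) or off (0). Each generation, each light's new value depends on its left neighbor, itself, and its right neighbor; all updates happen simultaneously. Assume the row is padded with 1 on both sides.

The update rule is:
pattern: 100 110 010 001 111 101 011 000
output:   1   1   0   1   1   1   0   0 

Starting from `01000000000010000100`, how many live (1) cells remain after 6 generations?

14

10100000000101001011
11010000001010110101
11101000010101011010
11110100101010101101
11111011010101010110
11111101101010101011
count of 1: 14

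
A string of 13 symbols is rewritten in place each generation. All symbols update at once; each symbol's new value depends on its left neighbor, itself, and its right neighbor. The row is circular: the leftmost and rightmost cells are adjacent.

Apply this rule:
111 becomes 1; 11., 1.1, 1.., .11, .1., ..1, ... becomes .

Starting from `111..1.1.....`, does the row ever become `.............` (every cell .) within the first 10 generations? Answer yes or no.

generation 1: .1...........
generation 2: .............
all cells are . at generation 2

yes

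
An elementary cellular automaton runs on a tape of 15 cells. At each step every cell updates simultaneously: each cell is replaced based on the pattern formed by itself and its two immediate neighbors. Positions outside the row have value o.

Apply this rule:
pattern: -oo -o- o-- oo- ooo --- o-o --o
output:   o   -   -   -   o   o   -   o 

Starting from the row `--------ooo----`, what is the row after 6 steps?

-oooo--oooooooo

step 1: -ooooooooo--ooo
step 2: -oooooooo--oooo
step 3: -ooooooo--ooooo
step 4: -oooooo--oooooo
step 5: -ooooo--ooooooo
step 6: -oooo--oooooooo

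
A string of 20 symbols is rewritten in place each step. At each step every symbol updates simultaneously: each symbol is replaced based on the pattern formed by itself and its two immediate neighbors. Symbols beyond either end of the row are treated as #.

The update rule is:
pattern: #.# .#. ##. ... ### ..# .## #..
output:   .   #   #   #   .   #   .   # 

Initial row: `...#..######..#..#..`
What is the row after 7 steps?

######.....#########
.....######.........
#####.....##########
....######..........
####.....###########
...######...........
###.....############

###.....############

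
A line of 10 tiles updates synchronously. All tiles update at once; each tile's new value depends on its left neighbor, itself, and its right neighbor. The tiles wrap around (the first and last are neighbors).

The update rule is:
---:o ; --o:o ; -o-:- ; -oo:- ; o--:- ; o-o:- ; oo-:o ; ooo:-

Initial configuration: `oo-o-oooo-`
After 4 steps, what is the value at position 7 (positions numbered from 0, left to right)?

-

-o------o-
o--ooooo--
--o----o-o
-o--ooo---
position 7 holds -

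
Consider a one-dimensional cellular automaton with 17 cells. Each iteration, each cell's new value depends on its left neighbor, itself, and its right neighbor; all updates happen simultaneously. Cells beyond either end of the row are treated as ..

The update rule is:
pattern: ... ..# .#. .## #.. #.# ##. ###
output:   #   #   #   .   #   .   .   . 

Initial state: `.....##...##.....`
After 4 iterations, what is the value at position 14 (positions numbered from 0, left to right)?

.

iteration 1: #####..###..#####
iteration 2: .....##...##.....  (repeats iteration 0; period 2)
iteration 4: .....##...##.....
position 14 holds .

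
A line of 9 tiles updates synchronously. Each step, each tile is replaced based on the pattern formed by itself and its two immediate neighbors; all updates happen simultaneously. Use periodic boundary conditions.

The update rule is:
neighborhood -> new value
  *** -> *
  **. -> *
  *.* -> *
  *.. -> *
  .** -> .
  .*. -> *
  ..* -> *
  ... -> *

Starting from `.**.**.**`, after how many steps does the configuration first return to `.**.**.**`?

step 1: *.**.**.*
step 2: **.**.**.
step 3: .**.**.**

3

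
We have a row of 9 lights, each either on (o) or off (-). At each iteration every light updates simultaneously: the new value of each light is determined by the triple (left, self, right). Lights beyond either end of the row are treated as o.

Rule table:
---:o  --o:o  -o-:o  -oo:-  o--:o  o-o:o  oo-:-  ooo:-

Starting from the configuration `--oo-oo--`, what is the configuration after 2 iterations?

iteration 1: oo--o--oo
iteration 2: --ooooo--

--ooooo--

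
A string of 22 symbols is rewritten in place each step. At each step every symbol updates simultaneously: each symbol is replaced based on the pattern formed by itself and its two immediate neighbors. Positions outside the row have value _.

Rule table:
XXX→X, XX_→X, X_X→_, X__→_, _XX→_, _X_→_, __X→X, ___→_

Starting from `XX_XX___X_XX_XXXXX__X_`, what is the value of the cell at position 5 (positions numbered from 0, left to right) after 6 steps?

_

_X__X__X___X__XXXX_X__
X__X__X___X__X_XXX____
__X__X___X__X___XX____
_X__X___X__X___X_X____
X__X___X__X___X_______
__X___X__X___X________
position 5 holds _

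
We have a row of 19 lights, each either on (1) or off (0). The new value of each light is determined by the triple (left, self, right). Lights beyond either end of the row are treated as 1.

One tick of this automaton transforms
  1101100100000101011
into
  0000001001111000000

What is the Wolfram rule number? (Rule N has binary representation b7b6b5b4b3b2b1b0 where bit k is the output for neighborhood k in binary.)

3

position 0: 111 → 0  (bit 7 = 0)
position 1: 110 → 0  (bit 6 = 0)
position 2: 101 → 0  (bit 5 = 0)
position 5: 100 → 0  (bit 4 = 0)
position 3: 011 → 0  (bit 3 = 0)
position 7: 010 → 0  (bit 2 = 0)
position 6: 001 → 1  (bit 1 = 1)
position 9: 000 → 1  (bit 0 = 1)
bits b7..b0 = 00000011 = 3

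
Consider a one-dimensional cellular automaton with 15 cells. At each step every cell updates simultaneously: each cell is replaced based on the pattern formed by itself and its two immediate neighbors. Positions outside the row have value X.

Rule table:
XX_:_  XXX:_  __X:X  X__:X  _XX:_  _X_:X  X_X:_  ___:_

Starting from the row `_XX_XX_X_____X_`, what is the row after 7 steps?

_XXXXXXX____XX_

step 1: _______XX___XX_
step 2: X_____X__X_X___
step 3: _X___XXXXX_XX_X
step 4: _XX_X__________
step 5: ____XX________X
step 6: X__X__X______X_
step 7: _XXXXXXX____XX_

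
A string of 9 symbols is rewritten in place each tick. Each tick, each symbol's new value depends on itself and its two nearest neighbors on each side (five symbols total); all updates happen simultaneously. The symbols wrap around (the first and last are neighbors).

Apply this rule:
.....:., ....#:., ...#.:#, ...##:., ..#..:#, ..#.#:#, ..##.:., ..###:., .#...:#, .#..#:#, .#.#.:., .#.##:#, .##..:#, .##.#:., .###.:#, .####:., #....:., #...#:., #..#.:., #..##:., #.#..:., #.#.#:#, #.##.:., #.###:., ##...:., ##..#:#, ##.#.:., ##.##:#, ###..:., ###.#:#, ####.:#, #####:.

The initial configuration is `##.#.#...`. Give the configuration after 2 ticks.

..###.##.

tick 1: ...#..#..
tick 2: ..###.##.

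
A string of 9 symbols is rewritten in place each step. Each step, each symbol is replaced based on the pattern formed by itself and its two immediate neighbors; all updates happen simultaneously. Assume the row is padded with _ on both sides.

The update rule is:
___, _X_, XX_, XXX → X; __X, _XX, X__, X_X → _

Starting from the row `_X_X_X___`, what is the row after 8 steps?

_X_X_X_XX
_X_X_X__X
_X_X_X__X  (fixed point — unchanged through step 8)

_X_X_X__X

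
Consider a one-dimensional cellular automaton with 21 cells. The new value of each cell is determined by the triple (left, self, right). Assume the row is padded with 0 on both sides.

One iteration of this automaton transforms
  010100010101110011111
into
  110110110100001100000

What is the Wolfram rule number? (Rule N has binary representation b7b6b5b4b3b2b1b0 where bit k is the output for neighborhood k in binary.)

22

position 12: 111 → 0  (bit 7 = 0)
position 13: 110 → 0  (bit 6 = 0)
position 2: 101 → 0  (bit 5 = 0)
position 4: 100 → 1  (bit 4 = 1)
position 11: 011 → 0  (bit 3 = 0)
position 1: 010 → 1  (bit 2 = 1)
position 0: 001 → 1  (bit 1 = 1)
position 5: 000 → 0  (bit 0 = 0)
bits b7..b0 = 00010110 = 22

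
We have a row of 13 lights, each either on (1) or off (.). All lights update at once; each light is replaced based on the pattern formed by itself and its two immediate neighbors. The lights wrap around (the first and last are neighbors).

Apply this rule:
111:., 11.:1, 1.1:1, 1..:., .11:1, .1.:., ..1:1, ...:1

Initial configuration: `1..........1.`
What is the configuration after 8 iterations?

1.....111..11

iteration 1: ..111111111.1
iteration 2: .11.......11.
iteration 3: 111.11111111.
iteration 4: 1.111......11
iteration 5: 111.1.111111.
iteration 6: 1.11.11....11
iteration 7: 1111111.1111.
iteration 8: 1.....111..11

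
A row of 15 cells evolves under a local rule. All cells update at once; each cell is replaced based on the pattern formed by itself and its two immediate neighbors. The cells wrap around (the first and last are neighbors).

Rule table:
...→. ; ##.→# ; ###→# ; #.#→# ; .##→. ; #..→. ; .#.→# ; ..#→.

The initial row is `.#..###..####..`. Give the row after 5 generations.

.#...##...###..
.#....#....##..
.#....#.....#..
.#....#.....#..  (fixed point — unchanged through generation 5)

.#....#.....#..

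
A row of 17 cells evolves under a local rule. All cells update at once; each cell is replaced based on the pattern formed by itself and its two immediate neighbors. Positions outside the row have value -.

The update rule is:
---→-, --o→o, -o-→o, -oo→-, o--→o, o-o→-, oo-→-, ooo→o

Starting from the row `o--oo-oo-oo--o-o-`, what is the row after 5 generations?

----oooooo---ooo-

ooo--------ooo-oo
-o-o------o-o----
oo-oo----oo-oo---
-----o--o-----o--
----oooooo---ooo-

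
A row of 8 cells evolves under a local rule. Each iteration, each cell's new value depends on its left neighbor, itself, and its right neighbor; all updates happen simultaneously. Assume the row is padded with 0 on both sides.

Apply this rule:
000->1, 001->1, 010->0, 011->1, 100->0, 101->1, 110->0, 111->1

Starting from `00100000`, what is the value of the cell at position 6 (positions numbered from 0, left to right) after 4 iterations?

iteration 1: 11001111
iteration 2: 10011110
iteration 3: 00111100
iteration 4: 11111001
position 6 holds 0

0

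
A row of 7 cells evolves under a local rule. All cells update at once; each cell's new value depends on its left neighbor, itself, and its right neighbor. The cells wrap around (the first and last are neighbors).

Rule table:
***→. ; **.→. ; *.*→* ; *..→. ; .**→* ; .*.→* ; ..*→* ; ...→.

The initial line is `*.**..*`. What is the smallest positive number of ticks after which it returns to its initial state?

7

.**..**
**..**.
*..**.*
..**.**
.**.**.
**.**..
*.**..*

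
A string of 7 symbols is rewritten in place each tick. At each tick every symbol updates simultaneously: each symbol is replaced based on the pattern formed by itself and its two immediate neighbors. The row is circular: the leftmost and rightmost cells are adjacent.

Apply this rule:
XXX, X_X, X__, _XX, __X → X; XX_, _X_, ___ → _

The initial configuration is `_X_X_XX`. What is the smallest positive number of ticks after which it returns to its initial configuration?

7

X_X_XX_
_X_XX_X
X_XX_X_
_XX_X_X
XX_X_X_
X_X_X_X
_X_X_XX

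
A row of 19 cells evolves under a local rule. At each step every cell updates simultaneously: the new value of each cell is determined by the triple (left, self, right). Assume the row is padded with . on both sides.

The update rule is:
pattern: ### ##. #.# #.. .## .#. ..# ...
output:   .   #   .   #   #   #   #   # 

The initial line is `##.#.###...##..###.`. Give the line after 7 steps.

##.#.#.#########.##
##.#.#.#.......#.##
##.#.#.#########.##  (repeats step 1; period 2)
step 7: ##.#.#.#########.##

##.#.#.#########.##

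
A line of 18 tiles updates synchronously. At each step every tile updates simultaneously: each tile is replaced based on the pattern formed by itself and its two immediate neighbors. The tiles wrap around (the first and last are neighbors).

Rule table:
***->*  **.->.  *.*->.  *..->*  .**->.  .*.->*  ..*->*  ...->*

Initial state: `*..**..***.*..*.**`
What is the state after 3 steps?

***..***.*......*.

.**..**.*..****..*
...**...***.**.***
***..***.*......*.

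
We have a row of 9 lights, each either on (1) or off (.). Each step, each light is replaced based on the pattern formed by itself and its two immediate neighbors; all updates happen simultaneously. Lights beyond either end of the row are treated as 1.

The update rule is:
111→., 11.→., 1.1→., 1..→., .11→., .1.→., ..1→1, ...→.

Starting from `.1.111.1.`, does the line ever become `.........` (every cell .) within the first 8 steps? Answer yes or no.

.........
all cells are . at step 1

yes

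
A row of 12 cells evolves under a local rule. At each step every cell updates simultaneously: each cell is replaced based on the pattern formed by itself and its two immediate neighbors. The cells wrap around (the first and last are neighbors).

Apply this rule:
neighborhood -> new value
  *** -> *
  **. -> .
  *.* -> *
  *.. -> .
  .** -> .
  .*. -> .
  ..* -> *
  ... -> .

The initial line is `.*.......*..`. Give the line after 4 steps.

step 1: *.......*...
step 2: .......*...*
step 3: ......*...*.
step 4: .....*...*..

.....*...*..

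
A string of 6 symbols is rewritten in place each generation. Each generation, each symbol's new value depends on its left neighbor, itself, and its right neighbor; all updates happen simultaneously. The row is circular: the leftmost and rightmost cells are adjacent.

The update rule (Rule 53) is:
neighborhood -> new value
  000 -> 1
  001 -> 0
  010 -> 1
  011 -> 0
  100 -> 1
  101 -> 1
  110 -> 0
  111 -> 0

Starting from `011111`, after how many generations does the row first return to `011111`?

generation 1: 100000
generation 2: 111110
generation 3: 000001
generation 4: 111101
generation 5: 000010
generation 6: 111011
generation 7: 000100
generation 8: 110111
generation 9: 001000
generation 10: 101111
generation 11: 010000
generation 12: 011111

12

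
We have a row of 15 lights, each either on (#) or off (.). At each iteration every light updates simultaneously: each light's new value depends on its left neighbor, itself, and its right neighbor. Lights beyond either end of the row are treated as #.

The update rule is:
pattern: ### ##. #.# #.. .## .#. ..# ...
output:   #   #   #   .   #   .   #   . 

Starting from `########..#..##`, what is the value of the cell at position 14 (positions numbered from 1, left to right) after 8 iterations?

iteration 1: ########.#..###
iteration 2: #########..####
iteration 3: #########.#####
iteration 4: ###############
iteration 5: ###############  (fixed point — unchanged through iteration 8)
position 14 holds #

#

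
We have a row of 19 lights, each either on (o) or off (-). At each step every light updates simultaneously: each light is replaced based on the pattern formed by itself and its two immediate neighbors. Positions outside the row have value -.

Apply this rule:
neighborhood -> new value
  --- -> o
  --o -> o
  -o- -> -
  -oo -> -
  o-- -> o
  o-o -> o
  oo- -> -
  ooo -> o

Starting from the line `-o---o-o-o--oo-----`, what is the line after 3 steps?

o-ooo-o-o-oo--ooooo
-o-o-o-o-o--oo-ooo-
o-o-o-o-o-oo--o-o-o

o-o-o-o-o-oo--o-o-o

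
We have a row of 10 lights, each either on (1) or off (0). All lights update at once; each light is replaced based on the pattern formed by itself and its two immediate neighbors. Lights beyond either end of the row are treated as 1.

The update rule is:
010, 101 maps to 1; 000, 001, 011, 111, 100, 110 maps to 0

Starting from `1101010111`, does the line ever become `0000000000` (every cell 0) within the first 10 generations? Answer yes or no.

generation 1: 0011111000
generation 2: 0000000000
all cells are 0 at generation 2

yes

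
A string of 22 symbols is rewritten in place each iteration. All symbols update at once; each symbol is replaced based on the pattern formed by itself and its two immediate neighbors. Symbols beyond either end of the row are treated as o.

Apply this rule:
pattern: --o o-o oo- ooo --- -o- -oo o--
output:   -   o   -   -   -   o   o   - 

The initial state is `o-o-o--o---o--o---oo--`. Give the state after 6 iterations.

iteration 1: -oooo--o---o--o---o---
iteration 2: oo-----o---o--o---o---
iteration 3: -------o---o--o---o---
iteration 4: -------o---o--o---o---  (fixed point — unchanged through iteration 6)

-------o---o--o---o---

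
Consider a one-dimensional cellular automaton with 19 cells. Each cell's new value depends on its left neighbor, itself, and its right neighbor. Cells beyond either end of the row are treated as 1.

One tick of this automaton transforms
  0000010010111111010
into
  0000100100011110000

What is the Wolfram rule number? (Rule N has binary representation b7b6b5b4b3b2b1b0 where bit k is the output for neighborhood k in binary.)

position 11: 111 → 1  (bit 7 = 1)
position 15: 110 → 0  (bit 6 = 0)
position 9: 101 → 0  (bit 5 = 0)
position 0: 100 → 0  (bit 4 = 0)
position 10: 011 → 0  (bit 3 = 0)
position 5: 010 → 0  (bit 2 = 0)
position 4: 001 → 1  (bit 1 = 1)
position 1: 000 → 0  (bit 0 = 0)
bits b7..b0 = 10000010 = 130

130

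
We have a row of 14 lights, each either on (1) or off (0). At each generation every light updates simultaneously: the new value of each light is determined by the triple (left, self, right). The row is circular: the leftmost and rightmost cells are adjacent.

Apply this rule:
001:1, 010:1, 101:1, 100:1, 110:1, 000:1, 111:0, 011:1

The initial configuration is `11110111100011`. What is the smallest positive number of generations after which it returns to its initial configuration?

2

00011100111110
11110111100011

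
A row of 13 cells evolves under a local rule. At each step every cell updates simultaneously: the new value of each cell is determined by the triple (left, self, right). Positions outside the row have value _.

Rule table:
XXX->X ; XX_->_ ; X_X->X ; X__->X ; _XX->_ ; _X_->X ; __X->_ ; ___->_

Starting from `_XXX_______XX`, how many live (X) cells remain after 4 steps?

3

__X_X________
__XXXX_______
___XX_X______
_____XXX_____
count of X: 3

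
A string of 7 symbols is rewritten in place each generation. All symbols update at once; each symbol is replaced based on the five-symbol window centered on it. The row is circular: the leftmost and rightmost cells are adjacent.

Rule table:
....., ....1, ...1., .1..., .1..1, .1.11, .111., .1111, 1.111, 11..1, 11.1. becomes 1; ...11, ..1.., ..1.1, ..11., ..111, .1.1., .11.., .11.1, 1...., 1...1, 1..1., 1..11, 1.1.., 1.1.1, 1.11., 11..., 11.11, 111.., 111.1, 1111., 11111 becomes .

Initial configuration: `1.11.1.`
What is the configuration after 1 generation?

.1..1..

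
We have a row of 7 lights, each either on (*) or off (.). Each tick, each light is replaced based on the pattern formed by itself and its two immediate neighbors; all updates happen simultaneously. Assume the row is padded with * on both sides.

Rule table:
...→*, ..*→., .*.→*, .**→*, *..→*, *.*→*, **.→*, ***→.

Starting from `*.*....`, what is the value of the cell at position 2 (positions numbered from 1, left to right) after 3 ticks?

******.
.....**
****.*.
position 2 holds *

*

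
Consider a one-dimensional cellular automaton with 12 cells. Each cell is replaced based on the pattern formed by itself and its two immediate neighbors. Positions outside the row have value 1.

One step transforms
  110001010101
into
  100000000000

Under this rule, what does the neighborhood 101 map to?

0

At position 6 the neighborhood is 101; the next row has 0 there.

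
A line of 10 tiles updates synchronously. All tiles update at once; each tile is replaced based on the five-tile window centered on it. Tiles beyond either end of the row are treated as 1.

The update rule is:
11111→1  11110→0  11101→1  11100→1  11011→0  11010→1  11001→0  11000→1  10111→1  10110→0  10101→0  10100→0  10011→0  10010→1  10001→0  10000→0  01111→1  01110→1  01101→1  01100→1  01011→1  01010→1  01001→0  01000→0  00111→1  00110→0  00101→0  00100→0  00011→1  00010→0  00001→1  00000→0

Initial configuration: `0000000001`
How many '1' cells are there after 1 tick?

4

1000000111
count of 1: 4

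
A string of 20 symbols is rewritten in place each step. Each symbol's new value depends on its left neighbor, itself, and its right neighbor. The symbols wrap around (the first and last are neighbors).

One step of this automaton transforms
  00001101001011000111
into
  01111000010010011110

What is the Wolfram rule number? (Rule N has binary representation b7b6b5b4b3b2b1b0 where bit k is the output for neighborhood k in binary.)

139

position 18: 111 → 1  (bit 7 = 1)
position 5: 110 → 0  (bit 6 = 0)
position 6: 101 → 0  (bit 5 = 0)
position 0: 100 → 0  (bit 4 = 0)
position 4: 011 → 1  (bit 3 = 1)
position 7: 010 → 0  (bit 2 = 0)
position 3: 001 → 1  (bit 1 = 1)
position 1: 000 → 1  (bit 0 = 1)
bits b7..b0 = 10001011 = 139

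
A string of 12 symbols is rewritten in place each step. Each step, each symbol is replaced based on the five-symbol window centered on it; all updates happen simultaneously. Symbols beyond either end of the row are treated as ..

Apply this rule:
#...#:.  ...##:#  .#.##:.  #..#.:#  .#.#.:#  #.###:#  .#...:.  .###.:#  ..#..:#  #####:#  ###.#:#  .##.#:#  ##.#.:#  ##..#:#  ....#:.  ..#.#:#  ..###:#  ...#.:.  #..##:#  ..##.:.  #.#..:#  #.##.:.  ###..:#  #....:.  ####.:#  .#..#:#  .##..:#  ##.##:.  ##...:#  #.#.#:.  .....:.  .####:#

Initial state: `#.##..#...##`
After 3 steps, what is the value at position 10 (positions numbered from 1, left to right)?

#

step 1: #..####..#.#
step 2: ############
step 3: ############
position 10 holds #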